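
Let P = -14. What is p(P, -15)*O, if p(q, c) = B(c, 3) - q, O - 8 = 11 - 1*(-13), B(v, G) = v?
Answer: -32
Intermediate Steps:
O = 32 (O = 8 + (11 - 1*(-13)) = 8 + (11 + 13) = 8 + 24 = 32)
p(q, c) = c - q
p(P, -15)*O = (-15 - 1*(-14))*32 = (-15 + 14)*32 = -1*32 = -32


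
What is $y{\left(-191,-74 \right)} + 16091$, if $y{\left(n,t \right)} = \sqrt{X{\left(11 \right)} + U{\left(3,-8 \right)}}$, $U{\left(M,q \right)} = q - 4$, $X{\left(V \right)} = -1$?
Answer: $16091 + i \sqrt{13} \approx 16091.0 + 3.6056 i$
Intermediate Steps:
$U{\left(M,q \right)} = -4 + q$
$y{\left(n,t \right)} = i \sqrt{13}$ ($y{\left(n,t \right)} = \sqrt{-1 - 12} = \sqrt{-13} = i \sqrt{13}$)
$y{\left(-191,-74 \right)} + 16091 = i \sqrt{13} + 16091 = 16091 + i \sqrt{13}$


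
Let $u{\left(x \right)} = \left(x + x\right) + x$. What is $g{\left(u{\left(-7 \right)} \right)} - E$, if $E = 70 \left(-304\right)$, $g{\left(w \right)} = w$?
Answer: $21259$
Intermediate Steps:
$u{\left(x \right)} = 3 x$ ($u{\left(x \right)} = 2 x + x = 3 x$)
$E = -21280$
$g{\left(u{\left(-7 \right)} \right)} - E = 3 \left(-7\right) - -21280 = -21 + 21280 = 21259$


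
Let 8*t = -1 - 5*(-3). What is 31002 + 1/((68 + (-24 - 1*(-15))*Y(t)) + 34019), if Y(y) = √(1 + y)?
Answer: 144087790458118/4647693385 + 18*√11/4647693385 ≈ 31002.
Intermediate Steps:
t = 7/4 (t = (-1 - 5*(-3))/8 = (-1 + 15)/8 = (⅛)*14 = 7/4 ≈ 1.7500)
31002 + 1/((68 + (-24 - 1*(-15))*Y(t)) + 34019) = 31002 + 1/((68 + (-24 - 1*(-15))*√(1 + 7/4)) + 34019) = 31002 + 1/((68 + (-24 + 15)*√(11/4)) + 34019) = 31002 + 1/((68 - 9*√11/2) + 34019) = 31002 + 1/(34087 - 9*√11/2)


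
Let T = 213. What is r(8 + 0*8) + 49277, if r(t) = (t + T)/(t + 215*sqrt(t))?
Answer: 2277434888/46217 + 47515*sqrt(2)/184868 ≈ 49277.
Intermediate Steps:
r(t) = (213 + t)/(t + 215*sqrt(t)) (r(t) = (t + 213)/(t + 215*sqrt(t)) = (213 + t)/(t + 215*sqrt(t)))
r(8 + 0*8) + 49277 = (213 + (8 + 0*8))/((8 + 0*8) + 215*sqrt(8 + 0*8)) + 49277 = (213 + (8 + 0))/((8 + 0) + 215*sqrt(8 + 0)) + 49277 = (213 + 8)/(8 + 215*sqrt(8)) + 49277 = 221/(8 + 215*(2*sqrt(2))) + 49277 = 221/(8 + 430*sqrt(2)) + 49277 = 49277 + 221/(8 + 430*sqrt(2))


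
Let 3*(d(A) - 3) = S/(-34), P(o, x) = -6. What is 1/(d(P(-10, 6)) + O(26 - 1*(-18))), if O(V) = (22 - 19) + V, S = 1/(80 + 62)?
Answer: 14484/724199 ≈ 0.020000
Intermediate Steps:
S = 1/142 ≈ 0.0070423
O(V) = 3 + V
d(A) = 43451/14484 (d(A) = 3 + ((1/142)/(-34))/3 = 3 + ((1/142)*(-1/34))/3 = 3 + (1/3)*(-1/4828) = 3 - 1/14484 = 43451/14484)
1/(d(P(-10, 6)) + O(26 - 1*(-18))) = 1/(43451/14484 + (3 + (26 - 1*(-18)))) = 1/(43451/14484 + (3 + (26 + 18))) = 1/(43451/14484 + (3 + 44)) = 1/(43451/14484 + 47) = 1/(724199/14484) = 14484/724199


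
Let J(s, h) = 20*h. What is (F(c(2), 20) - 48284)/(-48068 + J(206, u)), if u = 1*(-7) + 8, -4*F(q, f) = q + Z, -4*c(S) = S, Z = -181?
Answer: 385909/384384 ≈ 1.0040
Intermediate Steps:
c(S) = -S/4
F(q, f) = 181/4 - q/4 (F(q, f) = -(q - 181)/4 = -(-181 + q)/4 = 181/4 - q/4)
u = 1 (u = -7 + 8 = 1)
(F(c(2), 20) - 48284)/(-48068 + J(206, u)) = ((181/4 - (-1)*2/16) - 48284)/(-48068 + 20*1) = ((181/4 - ¼*(-½)) - 48284)/(-48068 + 20) = ((181/4 + ⅛) - 48284)/(-48048) = (363/8 - 48284)*(-1/48048) = -385909/8*(-1/48048) = 385909/384384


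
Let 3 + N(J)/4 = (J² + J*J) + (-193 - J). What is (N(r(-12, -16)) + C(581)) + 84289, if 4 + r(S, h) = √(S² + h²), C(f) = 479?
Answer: 85968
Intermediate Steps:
r(S, h) = -4 + √(S² + h²)
N(J) = -784 - 4*J + 8*J² (N(J) = -12 + 4*((J² + J*J) + (-193 - J)) = -12 + 4*((J² + J²) + (-193 - J)) = -12 + 4*(2*J² + (-193 - J)) = -12 + 4*(-193 - J + 2*J²) = -12 + (-772 - 4*J + 8*J²) = -784 - 4*J + 8*J²)
(N(r(-12, -16)) + C(581)) + 84289 = ((-784 - 4*(-4 + √((-12)² + (-16)²)) + 8*(-4 + √((-12)² + (-16)²))²) + 479) + 84289 = ((-784 - 4*(-4 + √(144 + 256)) + 8*(-4 + √(144 + 256))²) + 479) + 84289 = ((-784 - 4*(-4 + √400) + 8*(-4 + √400)²) + 479) + 84289 = ((-784 - 4*(-4 + 20) + 8*(-4 + 20)²) + 479) + 84289 = ((-784 - 4*16 + 8*16²) + 479) + 84289 = ((-784 - 64 + 8*256) + 479) + 84289 = ((-784 - 64 + 2048) + 479) + 84289 = (1200 + 479) + 84289 = 1679 + 84289 = 85968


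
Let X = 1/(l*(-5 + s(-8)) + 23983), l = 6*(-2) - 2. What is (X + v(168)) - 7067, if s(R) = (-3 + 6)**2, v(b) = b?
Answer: -165072372/23927 ≈ -6899.0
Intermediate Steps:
l = -14 (l = -12 - 2 = -14)
s(R) = 9 (s(R) = 3**2 = 9)
X = 1/23927 (X = 1/(-14*(-5 + 9) + 23983) = 1/(-14*4 + 23983) = 1/(-56 + 23983) = 1/23927 ≈ 4.1794e-5)
(X + v(168)) - 7067 = (1/23927 + 168) - 7067 = 4019737/23927 - 7067 = -165072372/23927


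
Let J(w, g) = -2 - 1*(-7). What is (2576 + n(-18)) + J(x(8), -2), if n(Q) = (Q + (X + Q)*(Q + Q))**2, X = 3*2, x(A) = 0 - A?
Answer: 173977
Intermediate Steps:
x(A) = -A
X = 6
J(w, g) = 5 (J(w, g) = -2 + 7 = 5)
n(Q) = (Q + 2*Q*(6 + Q))**2 (n(Q) = (Q + (6 + Q)*(Q + Q))**2 = (Q + (6 + Q)*(2*Q))**2 = (Q + 2*Q*(6 + Q))**2)
(2576 + n(-18)) + J(x(8), -2) = (2576 + (-18)**2*(13 + 2*(-18))**2) + 5 = (2576 + 324*(13 - 36)**2) + 5 = (2576 + 324*(-23)**2) + 5 = (2576 + 324*529) + 5 = (2576 + 171396) + 5 = 173972 + 5 = 173977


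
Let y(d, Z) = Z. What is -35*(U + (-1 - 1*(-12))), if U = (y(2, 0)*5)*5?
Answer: -385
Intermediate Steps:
U = 0 (U = (0*5)*5 = 0*5 = 0)
-35*(U + (-1 - 1*(-12))) = -35*(0 + (-1 - 1*(-12))) = -35*(0 + (-1 + 12)) = -35*(0 + 11) = -35*11 = -385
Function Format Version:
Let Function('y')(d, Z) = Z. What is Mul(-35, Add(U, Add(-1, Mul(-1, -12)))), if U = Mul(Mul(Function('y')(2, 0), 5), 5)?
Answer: -385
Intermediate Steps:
U = 0 (U = Mul(Mul(0, 5), 5) = Mul(0, 5) = 0)
Mul(-35, Add(U, Add(-1, Mul(-1, -12)))) = Mul(-35, Add(0, Add(-1, Mul(-1, -12)))) = Mul(-35, Add(0, Add(-1, 12))) = Mul(-35, Add(0, 11)) = Mul(-35, 11) = -385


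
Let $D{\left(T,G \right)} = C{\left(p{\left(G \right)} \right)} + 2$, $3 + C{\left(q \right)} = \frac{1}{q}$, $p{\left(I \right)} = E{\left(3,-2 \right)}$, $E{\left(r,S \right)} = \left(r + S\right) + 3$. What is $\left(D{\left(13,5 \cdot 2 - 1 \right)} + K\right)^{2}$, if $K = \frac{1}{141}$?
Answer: $\frac{175561}{318096} \approx 0.55191$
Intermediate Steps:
$E{\left(r,S \right)} = 3 + S + r$ ($E{\left(r,S \right)} = \left(S + r\right) + 3 = 3 + S + r$)
$p{\left(I \right)} = 4$ ($p{\left(I \right)} = 3 - 2 + 3 = 4$)
$K = \frac{1}{141} \approx 0.0070922$
$C{\left(q \right)} = -3 + \frac{1}{q}$
$D{\left(T,G \right)} = - \frac{3}{4}$ ($D{\left(T,G \right)} = \left(-3 + \frac{1}{4}\right) + 2 = - \frac{11}{4} + 2 = - \frac{3}{4}$)
$\left(D{\left(13,5 \cdot 2 - 1 \right)} + K\right)^{2} = \left(- \frac{3}{4} + \frac{1}{141}\right)^{2} = \left(- \frac{419}{564}\right)^{2} = \frac{175561}{318096}$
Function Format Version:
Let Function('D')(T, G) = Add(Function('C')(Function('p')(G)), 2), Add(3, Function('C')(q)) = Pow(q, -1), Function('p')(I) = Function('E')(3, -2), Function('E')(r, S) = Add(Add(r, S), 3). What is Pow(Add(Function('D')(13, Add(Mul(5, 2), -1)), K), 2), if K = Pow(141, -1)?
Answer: Rational(175561, 318096) ≈ 0.55191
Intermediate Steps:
Function('E')(r, S) = Add(3, S, r) (Function('E')(r, S) = Add(Add(S, r), 3) = Add(3, S, r))
Function('p')(I) = 4 (Function('p')(I) = Add(3, -2, 3) = 4)
K = Rational(1, 141) ≈ 0.0070922
Function('C')(q) = Add(-3, Pow(q, -1))
Function('D')(T, G) = Rational(-3, 4) (Function('D')(T, G) = Add(Add(-3, Pow(4, -1)), 2) = Add(Add(-3, Rational(1, 4)), 2) = Add(Rational(-11, 4), 2) = Rational(-3, 4))
Pow(Add(Function('D')(13, Add(Mul(5, 2), -1)), K), 2) = Pow(Add(Rational(-3, 4), Rational(1, 141)), 2) = Pow(Rational(-419, 564), 2) = Rational(175561, 318096)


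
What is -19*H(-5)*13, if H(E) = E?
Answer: 1235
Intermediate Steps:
-19*H(-5)*13 = -19*(-5)*13 = 95*13 = 1235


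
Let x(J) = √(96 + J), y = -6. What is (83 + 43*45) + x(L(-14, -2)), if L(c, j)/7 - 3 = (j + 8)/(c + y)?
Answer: 2018 + √11490/10 ≈ 2028.7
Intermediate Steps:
L(c, j) = 21 + 7*(8 + j)/(-6 + c) (L(c, j) = 21 + 7*((j + 8)/(c - 6)) = 21 + 7*((8 + j)/(-6 + c)) = 21 + 7*(8 + j)/(-6 + c))
(83 + 43*45) + x(L(-14, -2)) = (83 + 43*45) + √(96 + 7*(-10 - 2 + 3*(-14))/(-6 - 14)) = (83 + 1935) + √(96 + 7*(-10 - 2 - 42)/(-20)) = 2018 + √(96 + 7*(-1/20)*(-54)) = 2018 + √(96 + 189/10) = 2018 + √(1149/10) = 2018 + √11490/10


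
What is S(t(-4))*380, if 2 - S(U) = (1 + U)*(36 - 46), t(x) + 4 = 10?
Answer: 27360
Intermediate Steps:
t(x) = 6 (t(x) = -4 + 10 = 6)
S(U) = 12 + 10*U (S(U) = 2 - (1 + U)*(36 - 46) = 2 - (1 + U)*(-10) = 2 - (-10 - 10*U) = 2 + (10 + 10*U) = 12 + 10*U)
S(t(-4))*380 = (12 + 10*6)*380 = (12 + 60)*380 = 72*380 = 27360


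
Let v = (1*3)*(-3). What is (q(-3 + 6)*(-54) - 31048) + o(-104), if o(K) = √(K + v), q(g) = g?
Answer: -31210 + I*√113 ≈ -31210.0 + 10.63*I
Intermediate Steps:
v = -9 (v = 3*(-3) = -9)
o(K) = √(-9 + K) (o(K) = √(K - 9) = √(-9 + K))
(q(-3 + 6)*(-54) - 31048) + o(-104) = ((-3 + 6)*(-54) - 31048) + √(-9 - 104) = (3*(-54) - 31048) + √(-113) = (-162 - 31048) + I*√113 = -31210 + I*√113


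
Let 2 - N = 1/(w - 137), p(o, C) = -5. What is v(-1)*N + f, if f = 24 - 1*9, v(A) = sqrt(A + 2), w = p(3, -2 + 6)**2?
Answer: 1905/112 ≈ 17.009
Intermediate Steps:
w = 25 (w = (-5)**2 = 25)
v(A) = sqrt(2 + A)
f = 15 (f = 24 - 9 = 15)
N = 225/112 (N = 2 - 1/(25 - 137) = 2 - 1/(-112) = 2 - 1*(-1/112) = 2 + 1/112 = 225/112 ≈ 2.0089)
v(-1)*N + f = sqrt(2 - 1)*(225/112) + 15 = sqrt(1)*(225/112) + 15 = 1*(225/112) + 15 = 225/112 + 15 = 1905/112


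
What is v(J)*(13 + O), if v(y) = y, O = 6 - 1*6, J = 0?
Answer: 0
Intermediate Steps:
O = 0 (O = 6 - 6 = 0)
v(J)*(13 + O) = 0*(13 + 0) = 0*13 = 0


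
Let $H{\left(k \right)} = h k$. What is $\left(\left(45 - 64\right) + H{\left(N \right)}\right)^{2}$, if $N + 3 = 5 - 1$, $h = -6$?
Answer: $625$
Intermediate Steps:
$N = 1$ ($N = -3 + \left(5 - 1\right) = -3 + 4 = 1$)
$H{\left(k \right)} = - 6 k$
$\left(\left(45 - 64\right) + H{\left(N \right)}\right)^{2} = \left(\left(45 - 64\right) - 6\right)^{2} = \left(-19 - 6\right)^{2} = \left(-25\right)^{2} = 625$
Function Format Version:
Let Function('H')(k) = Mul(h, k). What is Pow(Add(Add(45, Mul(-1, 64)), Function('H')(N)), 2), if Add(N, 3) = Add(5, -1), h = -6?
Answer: 625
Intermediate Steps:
N = 1 (N = Add(-3, Add(5, -1)) = Add(-3, 4) = 1)
Function('H')(k) = Mul(-6, k)
Pow(Add(Add(45, Mul(-1, 64)), Function('H')(N)), 2) = Pow(Add(Add(45, Mul(-1, 64)), Mul(-6, 1)), 2) = Pow(Add(Add(45, -64), -6), 2) = Pow(Add(-19, -6), 2) = Pow(-25, 2) = 625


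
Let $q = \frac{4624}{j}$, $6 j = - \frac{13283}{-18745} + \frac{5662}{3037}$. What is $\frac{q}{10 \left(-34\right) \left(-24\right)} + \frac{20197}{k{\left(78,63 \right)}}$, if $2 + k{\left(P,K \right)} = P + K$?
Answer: $\frac{2985253168036}{20359977879} \approx 146.62$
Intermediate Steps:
$j = \frac{48824887}{113857130}$ ($j = \frac{- \frac{13283}{-18745} + \frac{5662}{3037}}{6} = \frac{\left(-13283\right) \left(- \frac{1}{18745}\right) + 5662 \cdot \frac{1}{3037}}{6} = \frac{\frac{13283}{18745} + \frac{5662}{3037}}{6} = \frac{1}{6} \cdot \frac{146474661}{56928565} = \frac{48824887}{113857130} \approx 0.42883$)
$k{\left(P,K \right)} = -2 + K + P$ ($k{\left(P,K \right)} = -2 + \left(P + K\right) = -2 + \left(K + P\right) = -2 + K + P$)
$q = \frac{526475369120}{48824887}$ ($q = \frac{4624}{\frac{48824887}{113857130}} = 4624 \cdot \frac{113857130}{48824887} = \frac{526475369120}{48824887} \approx 10783.0$)
$\frac{q}{10 \left(-34\right) \left(-24\right)} + \frac{20197}{k{\left(78,63 \right)}} = \frac{526475369120}{48824887 \cdot 10 \left(-34\right) \left(-24\right)} + \frac{20197}{-2 + 63 + 78} = \frac{526475369120}{48824887 \left(\left(-340\right) \left(-24\right)\right)} + \frac{20197}{139} = \frac{526475369120}{48824887 \cdot 8160} + 20197 \cdot \frac{1}{139} = \frac{526475369120}{48824887} \cdot \frac{1}{8160} + \frac{20197}{139} = \frac{193557121}{146474661} + \frac{20197}{139} = \frac{2985253168036}{20359977879}$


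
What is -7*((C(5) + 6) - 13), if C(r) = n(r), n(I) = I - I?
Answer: 49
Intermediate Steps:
n(I) = 0
C(r) = 0
-7*((C(5) + 6) - 13) = -7*((0 + 6) - 13) = -7*(6 - 13) = -7*(-7) = 49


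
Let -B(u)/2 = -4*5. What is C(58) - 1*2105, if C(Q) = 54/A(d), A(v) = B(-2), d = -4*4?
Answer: -42073/20 ≈ -2103.6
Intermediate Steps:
B(u) = 40 (B(u) = -(-8)*5 = -2*(-20) = 40)
d = -16
A(v) = 40
C(Q) = 27/20 (C(Q) = 54/40 = 54*(1/40) = 27/20)
C(58) - 1*2105 = 27/20 - 1*2105 = 27/20 - 2105 = -42073/20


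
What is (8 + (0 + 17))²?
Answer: 625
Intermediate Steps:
(8 + (0 + 17))² = (8 + 17)² = 25² = 625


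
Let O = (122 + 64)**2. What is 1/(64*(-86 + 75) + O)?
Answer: 1/33892 ≈ 2.9505e-5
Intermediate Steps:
O = 34596 (O = 186**2 = 34596)
1/(64*(-86 + 75) + O) = 1/(64*(-86 + 75) + 34596) = 1/(64*(-11) + 34596) = 1/(-704 + 34596) = 1/33892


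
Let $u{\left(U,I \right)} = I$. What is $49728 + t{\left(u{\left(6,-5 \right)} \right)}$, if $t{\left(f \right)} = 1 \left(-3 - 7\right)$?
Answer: $49718$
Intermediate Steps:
$t{\left(f \right)} = -10$ ($t{\left(f \right)} = 1 \left(-10\right) = -10$)
$49728 + t{\left(u{\left(6,-5 \right)} \right)} = 49728 - 10 = 49718$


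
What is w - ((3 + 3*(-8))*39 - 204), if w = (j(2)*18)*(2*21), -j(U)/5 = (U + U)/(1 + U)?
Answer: -4017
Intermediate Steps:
j(U) = -10*U/(1 + U) (j(U) = -5*(U + U)/(1 + U) = -5*2*U/(1 + U) = -10*U/(1 + U))
w = -5040 (w = (-10*2/(1 + 2)*18)*(2*21) = (-10*2/3*18)*42 = (-10*2*⅓*18)*42 = -20/3*18*42 = -120*42 = -5040)
w - ((3 + 3*(-8))*39 - 204) = -5040 - ((3 + 3*(-8))*39 - 204) = -5040 - ((3 - 24)*39 - 204) = -5040 - (-21*39 - 204) = -5040 - (-819 - 204) = -5040 - 1*(-1023) = -5040 + 1023 = -4017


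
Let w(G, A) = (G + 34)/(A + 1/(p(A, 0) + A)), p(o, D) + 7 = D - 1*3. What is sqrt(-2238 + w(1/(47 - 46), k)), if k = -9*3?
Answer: I*sqrt(895718)/20 ≈ 47.321*I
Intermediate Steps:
p(o, D) = -10 + D (p(o, D) = -7 + (D - 1*3) = -7 + (D - 3) = -7 + (-3 + D) = -10 + D)
k = -27
w(G, A) = (34 + G)/(A + 1/(-10 + A)) (w(G, A) = (G + 34)/(A + 1/((-10 + 0) + A)) = (34 + G)/(A + 1/(-10 + A)))
sqrt(-2238 + w(1/(47 - 46), k)) = sqrt(-2238 + (-340 - 10/(47 - 46) + 34*(-27) - 27/(47 - 46))/(1 + (-27)**2 - 10*(-27))) = sqrt(-2238 + (-340 - 10/1 - 918 - 27/1)/(1 + 729 + 270)) = sqrt(-2238 + (-340 - 10*1 - 918 - 27*1)/1000) = sqrt(-2238 + (-340 - 10 - 918 - 27)/1000) = sqrt(-2238 + (1/1000)*(-1295)) = sqrt(-2238 - 259/200) = sqrt(-447859/200) = I*sqrt(895718)/20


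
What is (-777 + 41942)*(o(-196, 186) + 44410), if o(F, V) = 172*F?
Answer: 440383170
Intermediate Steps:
(-777 + 41942)*(o(-196, 186) + 44410) = (-777 + 41942)*(172*(-196) + 44410) = 41165*(-33712 + 44410) = 41165*10698 = 440383170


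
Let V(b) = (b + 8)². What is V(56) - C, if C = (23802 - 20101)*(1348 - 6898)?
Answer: 20544646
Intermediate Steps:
V(b) = (8 + b)²
C = -20540550 (C = 3701*(-5550) = -20540550)
V(56) - C = (8 + 56)² - 1*(-20540550) = 64² + 20540550 = 4096 + 20540550 = 20544646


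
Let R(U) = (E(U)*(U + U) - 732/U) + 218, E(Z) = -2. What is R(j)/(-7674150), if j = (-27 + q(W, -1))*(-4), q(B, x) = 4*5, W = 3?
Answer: -559/53719050 ≈ -1.0406e-5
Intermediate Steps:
q(B, x) = 20
j = 28 (j = (-27 + 20)*(-4) = -7*(-4) = 28)
R(U) = 218 - 732/U - 4*U (R(U) = (-2*(U + U) - 732/U) + 218 = (-4*U - 732/U) + 218 = (-732/U - 4*U) + 218 = 218 - 732/U - 4*U)
R(j)/(-7674150) = (218 - 732/28 - 4*28)/(-7674150) = (218 - 732*1/28 - 112)*(-1/7674150) = (218 - 183/7 - 112)*(-1/7674150) = (559/7)*(-1/7674150) = -559/53719050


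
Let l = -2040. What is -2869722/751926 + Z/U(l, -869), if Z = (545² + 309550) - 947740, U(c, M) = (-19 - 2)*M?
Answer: -668615564/29701077 ≈ -22.512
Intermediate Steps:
U(c, M) = -21*M
Z = -341165 (Z = (297025 + 309550) - 947740 = 606575 - 947740 = -341165)
-2869722/751926 + Z/U(l, -869) = -2869722/751926 - 341165/((-21*(-869))) = -2869722*1/751926 - 341165/18249 = -478287/125321 - 341165*1/18249 = -478287/125321 - 31015/1659 = -668615564/29701077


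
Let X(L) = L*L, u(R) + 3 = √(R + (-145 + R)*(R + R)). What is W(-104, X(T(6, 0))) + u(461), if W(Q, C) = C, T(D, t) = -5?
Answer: 22 + √291813 ≈ 562.20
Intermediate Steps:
u(R) = -3 + √(R + 2*R*(-145 + R)) (u(R) = -3 + √(R + (-145 + R)*(R + R)) = -3 + √(R + (-145 + R)*(2*R)) = -3 + √(R + 2*R*(-145 + R)))
X(L) = L²
W(-104, X(T(6, 0))) + u(461) = (-5)² + (-3 + √(461*(-289 + 2*461))) = 25 + (-3 + √(461*(-289 + 922))) = 25 + (-3 + √(461*633)) = 25 + (-3 + √291813) = 22 + √291813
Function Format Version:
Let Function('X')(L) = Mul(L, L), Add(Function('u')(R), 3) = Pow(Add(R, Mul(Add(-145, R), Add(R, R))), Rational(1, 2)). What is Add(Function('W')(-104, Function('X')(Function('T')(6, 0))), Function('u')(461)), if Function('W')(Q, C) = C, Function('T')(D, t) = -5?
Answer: Add(22, Pow(291813, Rational(1, 2))) ≈ 562.20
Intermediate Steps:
Function('u')(R) = Add(-3, Pow(Add(R, Mul(2, R, Add(-145, R))), Rational(1, 2))) (Function('u')(R) = Add(-3, Pow(Add(R, Mul(Add(-145, R), Add(R, R))), Rational(1, 2))) = Add(-3, Pow(Add(R, Mul(Add(-145, R), Mul(2, R))), Rational(1, 2))) = Add(-3, Pow(Add(R, Mul(2, R, Add(-145, R))), Rational(1, 2))))
Function('X')(L) = Pow(L, 2)
Add(Function('W')(-104, Function('X')(Function('T')(6, 0))), Function('u')(461)) = Add(Pow(-5, 2), Add(-3, Pow(Mul(461, Add(-289, Mul(2, 461))), Rational(1, 2)))) = Add(25, Add(-3, Pow(Mul(461, Add(-289, 922)), Rational(1, 2)))) = Add(25, Add(-3, Pow(Mul(461, 633), Rational(1, 2)))) = Add(25, Add(-3, Pow(291813, Rational(1, 2)))) = Add(22, Pow(291813, Rational(1, 2)))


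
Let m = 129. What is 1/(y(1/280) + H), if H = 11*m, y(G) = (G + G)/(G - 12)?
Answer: 3359/4766419 ≈ 0.00070472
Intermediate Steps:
y(G) = 2*G/(-12 + G) (y(G) = (2*G)/(-12 + G) = 2*G/(-12 + G))
H = 1419 (H = 11*129 = 1419)
1/(y(1/280) + H) = 1/(2/(280*(-12 + 1/280)) + 1419) = 1/(2*(1/280)/(-12 + 1/280) + 1419) = 1/(2*(1/280)/(-3359/280) + 1419) = 1/(2*(1/280)*(-280/3359) + 1419) = 1/(-2/3359 + 1419) = 1/(4766419/3359) = 3359/4766419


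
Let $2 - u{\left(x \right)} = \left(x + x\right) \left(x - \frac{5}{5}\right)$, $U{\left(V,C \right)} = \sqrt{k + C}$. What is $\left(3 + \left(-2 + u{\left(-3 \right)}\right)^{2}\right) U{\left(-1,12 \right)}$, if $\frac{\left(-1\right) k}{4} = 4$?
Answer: $1158 i \approx 1158.0 i$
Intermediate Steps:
$k = -16$ ($k = \left(-4\right) 4 = -16$)
$U{\left(V,C \right)} = \sqrt{-16 + C}$
$u{\left(x \right)} = 2 - 2 x \left(-1 + x\right)$ ($u{\left(x \right)} = 2 - \left(x + x\right) \left(x - \frac{5}{5}\right) = 2 - 2 x \left(x - 1\right) = 2 - 2 x \left(-1 + x\right)$)
$\left(3 + \left(-2 + u{\left(-3 \right)}\right)^{2}\right) U{\left(-1,12 \right)} = \left(3 + \left(-2 + \left(2 - 2 \left(-3\right)^{2} + 2 \left(-3\right)\right)\right)^{2}\right) \sqrt{-16 + 12} = \left(3 + \left(-2 - 22\right)^{2}\right) \sqrt{-4} = \left(3 + \left(-2 - 22\right)^{2}\right) 2 i = \left(3 + \left(-24\right)^{2}\right) 2 i = \left(3 + 576\right) 2 i = 579 \cdot 2 i = 1158 i$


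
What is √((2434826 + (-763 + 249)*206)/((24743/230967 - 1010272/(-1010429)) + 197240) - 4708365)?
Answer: I*√9976434771878135993443235462486144258919/46031292225771091 ≈ 2169.9*I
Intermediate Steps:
√((2434826 + (-763 + 249)*206)/((24743/230967 - 1010272/(-1010429)) + 197240) - 4708365) = √((2434826 - 514*206)/((24743*(1/230967) - 1010272*(-1/1010429)) + 197240) - 4708365) = √((2434826 - 105884)/((24743/230967 + 1010272/1010429) + 197240) - 4708365) = √(2328942/(258340537771/233375754843 + 197240) - 4708365) = √(2328942/(46031292225771091/233375754843) - 4708365) = √(2328942*(233375754843/46031292225771091) - 4708365) = √(543518597235566106/46031292225771091 - 4708365) = √(-216731581701995467310109/46031292225771091) = I*√9976434771878135993443235462486144258919/46031292225771091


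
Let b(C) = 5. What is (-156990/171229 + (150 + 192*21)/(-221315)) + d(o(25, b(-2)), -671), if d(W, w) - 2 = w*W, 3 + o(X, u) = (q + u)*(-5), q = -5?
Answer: 76324065140497/37895546135 ≈ 2014.1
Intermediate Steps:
o(X, u) = 22 - 5*u (o(X, u) = -3 + (-5 + u)*(-5) = -3 + (25 - 5*u) = 22 - 5*u)
d(W, w) = 2 + W*w (d(W, w) = 2 + w*W = 2 + W*w)
(-156990/171229 + (150 + 192*21)/(-221315)) + d(o(25, b(-2)), -671) = (-156990/171229 + (150 + 192*21)/(-221315)) + (2 + (22 - 5*5)*(-671)) = (-156990*1/171229 + (150 + 4032)*(-1/221315)) + (2 + (22 - 25)*(-671)) = (-156990/171229 + 4182*(-1/221315)) + (2 - 3*(-671)) = (-156990/171229 - 4182/221315) + (2 + 2013) = -35460321528/37895546135 + 2015 = 76324065140497/37895546135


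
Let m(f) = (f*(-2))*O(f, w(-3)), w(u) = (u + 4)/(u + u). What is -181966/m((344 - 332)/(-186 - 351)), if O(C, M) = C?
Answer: 2915186303/16 ≈ 1.8220e+8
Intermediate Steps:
w(u) = (4 + u)/(2*u) (w(u) = (4 + u)/((2*u)) = (4 + u)*(1/(2*u)) = (4 + u)/(2*u))
m(f) = -2*f² (m(f) = (f*(-2))*f = (-2*f)*f = -2*f²)
-181966/m((344 - 332)/(-186 - 351)) = -181966*(-(-186 - 351)²/(2*(344 - 332)²)) = -181966/((-2*(12/(-537))²)) = -181966/((-2*(12*(-1/537))²)) = -181966/((-2*(-4/179)²)) = -181966/((-2*16/32041)) = -181966/(-32/32041) = -181966*(-32041/32) = 2915186303/16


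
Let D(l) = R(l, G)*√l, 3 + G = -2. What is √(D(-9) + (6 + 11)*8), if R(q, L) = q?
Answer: √(136 - 27*I) ≈ 11.719 - 1.152*I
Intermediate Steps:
G = -5 (G = -3 - 2 = -5)
D(l) = l^(3/2) (D(l) = l*√l = l^(3/2))
√(D(-9) + (6 + 11)*8) = √((-9)^(3/2) + (6 + 11)*8) = √(-27*I + 17*8) = √(-27*I + 136) = √(136 - 27*I)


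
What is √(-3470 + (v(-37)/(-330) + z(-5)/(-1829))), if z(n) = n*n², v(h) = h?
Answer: I*√1264043962147890/603570 ≈ 58.905*I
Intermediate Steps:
z(n) = n³
√(-3470 + (v(-37)/(-330) + z(-5)/(-1829))) = √(-3470 + (-37/(-330) + (-5)³/(-1829))) = √(-3470 + (-37*(-1/330) - 125*(-1/1829))) = √(-3470 + (37/330 + 125/1829)) = √(-3470 + 108923/603570) = √(-2094278977/603570) = I*√1264043962147890/603570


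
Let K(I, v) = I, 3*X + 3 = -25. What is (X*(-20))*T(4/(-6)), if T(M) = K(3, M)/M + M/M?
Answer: -1960/3 ≈ -653.33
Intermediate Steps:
X = -28/3 (X = -1 + (1/3)*(-25) = -1 - 25/3 = -28/3 ≈ -9.3333)
T(M) = 1 + 3/M (T(M) = 3/M + M/M = 3/M + 1 = 1 + 3/M)
(X*(-20))*T(4/(-6)) = (-28/3*(-20))*((3 + 4/(-6))/((4/(-6)))) = 560*((3 + 4*(-1/6))/((4*(-1/6))))/3 = 560*((3 - 2/3)/(-2/3))/3 = 560*(-3/2*7/3)/3 = (560/3)*(-7/2) = -1960/3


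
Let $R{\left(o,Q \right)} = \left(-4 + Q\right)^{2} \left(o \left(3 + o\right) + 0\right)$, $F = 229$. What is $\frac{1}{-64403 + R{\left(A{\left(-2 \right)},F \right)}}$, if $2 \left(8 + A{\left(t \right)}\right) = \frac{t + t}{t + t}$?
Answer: $\frac{4}{6576763} \approx 6.082 \cdot 10^{-7}$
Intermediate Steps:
$A{\left(t \right)} = - \frac{15}{2}$ ($A{\left(t \right)} = -8 + \frac{\left(t + t\right) \frac{1}{t + t}}{2} = -8 + \frac{2 t \frac{1}{2 t}}{2} = -8 + \frac{1}{2} \cdot 1 = -8 + \frac{1}{2} = - \frac{15}{2}$)
$R{\left(o,Q \right)} = o \left(-4 + Q\right)^{2} \left(3 + o\right)$ ($R{\left(o,Q \right)} = \left(-4 + Q\right)^{2} o \left(3 + o\right) = o \left(-4 + Q\right)^{2} \left(3 + o\right)$)
$\frac{1}{-64403 + R{\left(A{\left(-2 \right)},F \right)}} = \frac{1}{-64403 - \frac{15 \left(-4 + 229\right)^{2} \left(3 - \frac{15}{2}\right)}{2}} = \frac{1}{-64403 - \frac{15}{2} \cdot 225^{2} \left(- \frac{9}{2}\right)} = \frac{1}{-64403 - \frac{759375}{2} \left(- \frac{9}{2}\right)} = \frac{1}{-64403 + \frac{6834375}{4}} = \frac{1}{\frac{6576763}{4}} = \frac{4}{6576763}$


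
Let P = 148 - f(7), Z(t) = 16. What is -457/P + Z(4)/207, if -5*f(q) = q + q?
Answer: -460931/156078 ≈ -2.9532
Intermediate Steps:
f(q) = -2*q/5 (f(q) = -(q + q)/5 = -2*q/5)
P = 754/5 (P = 148 - (-2)*7/5 = 148 - 1*(-14/5) = 148 + 14/5 = 754/5 ≈ 150.80)
-457/P + Z(4)/207 = -457/754/5 + 16/207 = -457*5/754 + 16*(1/207) = -2285/754 + 16/207 = -460931/156078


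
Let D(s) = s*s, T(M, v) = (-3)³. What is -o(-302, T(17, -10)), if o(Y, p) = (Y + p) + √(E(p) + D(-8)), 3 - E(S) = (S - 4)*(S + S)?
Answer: 329 - I*√1607 ≈ 329.0 - 40.087*I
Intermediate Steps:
E(S) = 3 - 2*S*(-4 + S) (E(S) = 3 - (S - 4)*(S + S) = 3 - (-4 + S)*2*S = 3 - 2*S*(-4 + S))
T(M, v) = -27
D(s) = s²
o(Y, p) = Y + p + √(67 - 2*p² + 8*p) (o(Y, p) = (Y + p) + √((3 - 2*p² + 8*p) + (-8)²) = (Y + p) + √((3 - 2*p² + 8*p) + 64) = (Y + p) + √(67 - 2*p² + 8*p) = Y + p + √(67 - 2*p² + 8*p))
-o(-302, T(17, -10)) = -(-302 - 27 + √(67 - 2*(-27)² + 8*(-27))) = -(-302 - 27 + √(67 - 2*729 - 216)) = -(-302 - 27 + √(67 - 1458 - 216)) = -(-302 - 27 + √(-1607)) = -(-302 - 27 + I*√1607) = -(-329 + I*√1607) = 329 - I*√1607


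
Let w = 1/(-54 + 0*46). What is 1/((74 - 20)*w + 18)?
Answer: 1/17 ≈ 0.058824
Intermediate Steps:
w = -1/54 (w = 1/(-54 + 0) = 1/(-54) = -1/54 ≈ -0.018519)
1/((74 - 20)*w + 18) = 1/((74 - 20)*(-1/54) + 18) = 1/(54*(-1/54) + 18) = 1/(-1 + 18) = 1/17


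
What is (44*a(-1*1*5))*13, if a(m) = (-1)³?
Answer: -572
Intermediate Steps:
a(m) = -1
(44*a(-1*1*5))*13 = (44*(-1))*13 = -44*13 = -572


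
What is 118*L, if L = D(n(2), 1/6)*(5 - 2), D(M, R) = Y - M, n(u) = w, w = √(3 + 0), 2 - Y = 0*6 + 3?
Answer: -354 - 354*√3 ≈ -967.15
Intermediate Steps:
Y = -1 (Y = 2 - (0*6 + 3) = 2 - (0 + 3) = 2 - 1*3 = 2 - 3 = -1)
w = √3 ≈ 1.7320
n(u) = √3
D(M, R) = -1 - M
L = -3 - 3*√3 (L = (-1 - √3)*(5 - 2) = (-1 - √3)*3 = -3 - 3*√3 ≈ -8.1962)
118*L = 118*(-3 - 3*√3) = -354 - 354*√3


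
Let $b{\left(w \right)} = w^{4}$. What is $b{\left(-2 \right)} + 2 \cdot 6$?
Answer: $28$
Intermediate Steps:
$b{\left(-2 \right)} + 2 \cdot 6 = \left(-2\right)^{4} + 2 \cdot 6 = 16 + 12 = 28$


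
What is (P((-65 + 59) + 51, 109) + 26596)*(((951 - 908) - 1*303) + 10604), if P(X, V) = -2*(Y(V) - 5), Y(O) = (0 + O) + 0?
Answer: 272957472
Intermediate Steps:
Y(O) = O (Y(O) = O + 0 = O)
P(X, V) = 10 - 2*V (P(X, V) = -2*(V - 5) = -2*(-5 + V) = 10 - 2*V)
(P((-65 + 59) + 51, 109) + 26596)*(((951 - 908) - 1*303) + 10604) = ((10 - 2*109) + 26596)*(((951 - 908) - 1*303) + 10604) = ((10 - 218) + 26596)*((43 - 303) + 10604) = (-208 + 26596)*(-260 + 10604) = 26388*10344 = 272957472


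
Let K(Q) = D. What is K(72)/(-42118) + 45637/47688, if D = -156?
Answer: 964789247/1004261592 ≈ 0.96070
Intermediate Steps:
K(Q) = -156
K(72)/(-42118) + 45637/47688 = -156/(-42118) + 45637/47688 = -156*(-1/42118) + 45637*(1/47688) = 78/21059 + 45637/47688 = 964789247/1004261592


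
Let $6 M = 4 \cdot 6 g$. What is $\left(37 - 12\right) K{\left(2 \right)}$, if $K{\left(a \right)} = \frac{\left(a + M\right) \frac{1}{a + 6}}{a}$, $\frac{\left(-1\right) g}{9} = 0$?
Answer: $\frac{25}{8} \approx 3.125$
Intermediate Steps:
$g = 0$ ($g = \left(-9\right) 0 = 0$)
$M = 0$ ($M = \frac{4 \cdot 6 \cdot 0}{6} = \frac{24 \cdot 0}{6} = \frac{1}{6} \cdot 0 = 0$)
$K{\left(a \right)} = \frac{1}{6 + a}$ ($K{\left(a \right)} = \frac{\left(a + 0\right) \frac{1}{a + 6}}{a} = \frac{a \frac{1}{6 + a}}{a} = \frac{1}{6 + a}$)
$\left(37 - 12\right) K{\left(2 \right)} = \frac{37 - 12}{6 + 2} = \frac{25}{8}$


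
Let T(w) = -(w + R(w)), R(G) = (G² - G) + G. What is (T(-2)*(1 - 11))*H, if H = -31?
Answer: -620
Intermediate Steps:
R(G) = G²
T(w) = -w - w² (T(w) = -(w + w²) = -w - w²)
(T(-2)*(1 - 11))*H = ((-2*(-1 - 1*(-2)))*(1 - 11))*(-31) = (-2*(-1 + 2)*(-10))*(-31) = (-2*1*(-10))*(-31) = -2*(-10)*(-31) = 20*(-31) = -620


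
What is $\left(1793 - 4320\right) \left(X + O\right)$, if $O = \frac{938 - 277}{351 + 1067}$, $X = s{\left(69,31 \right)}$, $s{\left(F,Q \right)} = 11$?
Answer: $- \frac{41086493}{1418} \approx -28975.0$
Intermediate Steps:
$X = 11$
$O = \frac{661}{1418} \approx 0.46615$
$\left(1793 - 4320\right) \left(X + O\right) = \left(1793 - 4320\right) \left(11 + \frac{661}{1418}\right) = \left(-2527\right) \frac{16259}{1418} = - \frac{41086493}{1418}$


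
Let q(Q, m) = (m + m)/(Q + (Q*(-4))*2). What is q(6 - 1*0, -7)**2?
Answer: 1/9 ≈ 0.11111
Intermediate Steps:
q(Q, m) = -2*m/(7*Q) (q(Q, m) = (2*m)/(Q - 4*Q*2) = (2*m)/(Q - 8*Q) = (2*m)/((-7*Q)) = (2*m)*(-1/(7*Q)) = -2*m/(7*Q))
q(6 - 1*0, -7)**2 = (-2/7*(-7)/(6 - 1*0))**2 = (-2/7*(-7)/(6 + 0))**2 = (-2/7*(-7)/6)**2 = (-2/7*(-7)*1/6)**2 = (1/3)**2 = 1/9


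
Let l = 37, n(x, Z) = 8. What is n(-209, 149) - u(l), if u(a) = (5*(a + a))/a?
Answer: -2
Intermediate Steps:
u(a) = 10 (u(a) = (5*(2*a))/a = (10*a)/a = 10)
n(-209, 149) - u(l) = 8 - 1*10 = 8 - 10 = -2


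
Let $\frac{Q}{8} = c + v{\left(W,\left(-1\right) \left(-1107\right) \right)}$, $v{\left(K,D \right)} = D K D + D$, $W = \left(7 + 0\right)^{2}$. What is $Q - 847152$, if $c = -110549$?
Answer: $478653320$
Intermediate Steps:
$W = 49$ ($W = 7^{2} = 49$)
$v{\left(K,D \right)} = D + K D^{2}$ ($v{\left(K,D \right)} = K D^{2} + D = D + K D^{2}$)
$Q = 479500472$ ($Q = 8 \left(-110549 + \left(-1\right) \left(-1107\right) \left(1 + \left(-1\right) \left(-1107\right) 49\right)\right) = 8 \left(-110549 + 1107 \left(1 + 1107 \cdot 49\right)\right) = 8 \left(-110549 + 1107 \left(1 + 54243\right)\right) = 8 \left(-110549 + 1107 \cdot 54244\right) = 8 \left(-110549 + 60048108\right) = 8 \cdot 59937559 = 479500472$)
$Q - 847152 = 479500472 - 847152 = 478653320$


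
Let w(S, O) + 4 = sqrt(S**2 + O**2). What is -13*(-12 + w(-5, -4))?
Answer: 208 - 13*sqrt(41) ≈ 124.76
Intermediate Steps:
w(S, O) = -4 + sqrt(O**2 + S**2) (w(S, O) = -4 + sqrt(S**2 + O**2) = -4 + sqrt(O**2 + S**2))
-13*(-12 + w(-5, -4)) = -13*(-12 + (-4 + sqrt((-4)**2 + (-5)**2))) = -13*(-12 + (-4 + sqrt(16 + 25))) = -13*(-12 + (-4 + sqrt(41))) = -13*(-16 + sqrt(41)) = 208 - 13*sqrt(41)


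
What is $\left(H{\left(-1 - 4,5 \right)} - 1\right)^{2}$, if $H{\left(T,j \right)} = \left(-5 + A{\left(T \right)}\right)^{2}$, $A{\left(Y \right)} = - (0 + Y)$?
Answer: $1$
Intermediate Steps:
$A{\left(Y \right)} = - Y$
$H{\left(T,j \right)} = \left(-5 - T\right)^{2}$
$\left(H{\left(-1 - 4,5 \right)} - 1\right)^{2} = \left(\left(5 - 5\right)^{2} - 1\right)^{2} = \left(0^{2} - 1\right)^{2} = \left(0 - 1\right)^{2} = \left(-1\right)^{2} = 1$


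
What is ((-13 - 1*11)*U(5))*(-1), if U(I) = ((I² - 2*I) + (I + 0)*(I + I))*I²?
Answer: 39000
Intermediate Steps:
U(I) = I²*(-2*I + 3*I²) (U(I) = ((I² - 2*I) + I*(2*I))*I² = ((I² - 2*I) + 2*I²)*I² = (-2*I + 3*I²)*I² = I²*(-2*I + 3*I²))
((-13 - 1*11)*U(5))*(-1) = ((-13 - 1*11)*(5³*(-2 + 3*5)))*(-1) = ((-13 - 11)*(125*(-2 + 15)))*(-1) = -3000*13*(-1) = -24*1625*(-1) = -39000*(-1) = 39000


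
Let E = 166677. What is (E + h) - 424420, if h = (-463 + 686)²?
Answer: -208014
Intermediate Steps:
h = 49729 (h = 223² = 49729)
(E + h) - 424420 = (166677 + 49729) - 424420 = 216406 - 424420 = -208014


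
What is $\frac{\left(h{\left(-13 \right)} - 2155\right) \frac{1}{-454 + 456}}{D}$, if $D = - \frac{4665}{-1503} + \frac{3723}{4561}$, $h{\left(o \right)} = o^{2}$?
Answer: $- \frac{2269065573}{8957578} \approx -253.31$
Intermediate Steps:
$D = \frac{8957578}{2285061}$ ($D = \left(-4665\right) \left(- \frac{1}{1503}\right) + 3723 \cdot \frac{1}{4561} = \frac{1555}{501} + \frac{3723}{4561} = \frac{8957578}{2285061} \approx 3.9201$)
$\frac{\left(h{\left(-13 \right)} - 2155\right) \frac{1}{-454 + 456}}{D} = \frac{\left(\left(-13\right)^{2} - 2155\right) \frac{1}{-454 + 456}}{\frac{8957578}{2285061}} = \frac{169 - 2155}{2} \cdot \frac{2285061}{8957578} = \left(-1986\right) \frac{1}{2} \cdot \frac{2285061}{8957578} = \left(-993\right) \frac{2285061}{8957578} = - \frac{2269065573}{8957578}$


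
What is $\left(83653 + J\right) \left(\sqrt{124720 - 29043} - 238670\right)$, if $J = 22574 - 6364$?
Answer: $-23834302210 + 99863 \sqrt{95677} \approx -2.3803 \cdot 10^{10}$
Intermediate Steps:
$J = 16210$
$\left(83653 + J\right) \left(\sqrt{124720 - 29043} - 238670\right) = \left(83653 + 16210\right) \left(\sqrt{124720 - 29043} - 238670\right) = 99863 \left(\sqrt{95677} - 238670\right) = 99863 \left(-238670 + \sqrt{95677}\right) = -23834302210 + 99863 \sqrt{95677}$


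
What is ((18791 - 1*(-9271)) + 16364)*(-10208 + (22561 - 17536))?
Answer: -230259958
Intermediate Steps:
((18791 - 1*(-9271)) + 16364)*(-10208 + (22561 - 17536)) = ((18791 + 9271) + 16364)*(-10208 + 5025) = (28062 + 16364)*(-5183) = 44426*(-5183) = -230259958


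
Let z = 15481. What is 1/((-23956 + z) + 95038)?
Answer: 1/86563 ≈ 1.1552e-5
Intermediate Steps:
1/((-23956 + z) + 95038) = 1/((-23956 + 15481) + 95038) = 1/(-8475 + 95038) = 1/86563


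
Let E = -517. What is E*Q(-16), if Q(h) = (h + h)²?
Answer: -529408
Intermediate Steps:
Q(h) = 4*h² (Q(h) = (2*h)² = 4*h²)
E*Q(-16) = -2068*(-16)² = -2068*256 = -517*1024 = -529408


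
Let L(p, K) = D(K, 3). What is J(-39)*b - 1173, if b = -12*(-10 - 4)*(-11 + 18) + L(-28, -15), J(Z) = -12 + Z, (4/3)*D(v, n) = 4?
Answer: -61302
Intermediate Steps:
D(v, n) = 3 (D(v, n) = (3/4)*4 = 3)
L(p, K) = 3
b = 1179 (b = -12*(-10 - 4)*(-11 + 18) + 3 = -(-168)*7 + 3 = -12*(-98) + 3 = 1176 + 3 = 1179)
J(-39)*b - 1173 = (-12 - 39)*1179 - 1173 = -51*1179 - 1173 = -60129 - 1173 = -61302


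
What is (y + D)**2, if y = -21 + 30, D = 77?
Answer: 7396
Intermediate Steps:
y = 9
(y + D)**2 = (9 + 77)**2 = 86**2 = 7396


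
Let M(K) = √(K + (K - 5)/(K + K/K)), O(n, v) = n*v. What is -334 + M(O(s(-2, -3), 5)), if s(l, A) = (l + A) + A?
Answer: -334 + I*√6565/13 ≈ -334.0 + 6.2327*I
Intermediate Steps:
s(l, A) = l + 2*A (s(l, A) = (A + l) + A = l + 2*A)
M(K) = √(K + (-5 + K)/(1 + K)) (M(K) = √(K + (-5 + K)/(K + 1)) = √(K + (-5 + K)/(1 + K)))
-334 + M(O(s(-2, -3), 5)) = -334 + √((-5 + (-2 + 2*(-3))*5 + ((-2 + 2*(-3))*5)*(1 + (-2 + 2*(-3))*5))/(1 + (-2 + 2*(-3))*5)) = -334 + √((-5 + (-2 - 6)*5 + ((-2 - 6)*5)*(1 + (-2 - 6)*5))/(1 + (-2 - 6)*5)) = -334 + √((-5 - 8*5 + (-8*5)*(1 - 8*5))/(1 - 8*5)) = -334 + √((-5 - 40 - 40*(1 - 40))/(1 - 40)) = -334 + √((-5 - 40 - 40*(-39))/(-39)) = -334 + √(-(-5 - 40 + 1560)/39) = -334 + √(-1/39*1515) = -334 + √(-505/13) = -334 + I*√6565/13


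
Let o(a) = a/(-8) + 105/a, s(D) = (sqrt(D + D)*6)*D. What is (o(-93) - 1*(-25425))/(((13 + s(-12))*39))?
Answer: 6308003/92691240 + 2911386*I*sqrt(6)/3862135 ≈ 0.068054 + 1.8465*I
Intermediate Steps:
s(D) = 6*sqrt(2)*D**(3/2) (s(D) = (sqrt(2*D)*6)*D = ((sqrt(2)*sqrt(D))*6)*D = (6*sqrt(2)*sqrt(D))*D = 6*sqrt(2)*D**(3/2))
o(a) = 105/a - a/8 (o(a) = a*(-1/8) + 105/a = -a/8 + 105/a = 105/a - a/8)
(o(-93) - 1*(-25425))/(((13 + s(-12))*39)) = ((105/(-93) - 1/8*(-93)) - 1*(-25425))/(((13 + 6*sqrt(2)*(-12)**(3/2))*39)) = ((105*(-1/93) + 93/8) + 25425)/(((13 + 6*sqrt(2)*(-24*I*sqrt(3)))*39)) = ((-35/31 + 93/8) + 25425)/(((13 - 144*I*sqrt(6))*39)) = (2603/248 + 25425)/(507 - 5616*I*sqrt(6)) = 6308003/(248*(507 - 5616*I*sqrt(6)))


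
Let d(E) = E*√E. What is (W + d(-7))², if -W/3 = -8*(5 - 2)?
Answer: 4841 - 1008*I*√7 ≈ 4841.0 - 2666.9*I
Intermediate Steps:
d(E) = E^(3/2)
W = 72 (W = -(-24)*(5 - 2) = -(-24)*3 = -3*(-24) = 72)
(W + d(-7))² = (72 + (-7)^(3/2))² = (72 - 7*I*√7)²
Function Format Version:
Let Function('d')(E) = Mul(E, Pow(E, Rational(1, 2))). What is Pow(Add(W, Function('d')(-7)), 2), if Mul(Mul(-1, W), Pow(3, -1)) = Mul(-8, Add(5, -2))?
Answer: Add(4841, Mul(-1008, I, Pow(7, Rational(1, 2)))) ≈ Add(4841.0, Mul(-2666.9, I))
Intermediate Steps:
Function('d')(E) = Pow(E, Rational(3, 2))
W = 72 (W = Mul(-3, Mul(-8, Add(5, -2))) = Mul(-3, Mul(-8, 3)) = Mul(-3, -24) = 72)
Pow(Add(W, Function('d')(-7)), 2) = Pow(Add(72, Pow(-7, Rational(3, 2))), 2) = Pow(Add(72, Mul(-7, I, Pow(7, Rational(1, 2)))), 2)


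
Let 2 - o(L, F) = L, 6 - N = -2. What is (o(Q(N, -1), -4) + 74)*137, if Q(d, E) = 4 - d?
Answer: 10960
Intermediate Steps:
N = 8 (N = 6 - 1*(-2) = 6 + 2 = 8)
o(L, F) = 2 - L
(o(Q(N, -1), -4) + 74)*137 = ((2 - (4 - 1*8)) + 74)*137 = ((2 - (4 - 8)) + 74)*137 = ((2 - 1*(-4)) + 74)*137 = ((2 + 4) + 74)*137 = (6 + 74)*137 = 80*137 = 10960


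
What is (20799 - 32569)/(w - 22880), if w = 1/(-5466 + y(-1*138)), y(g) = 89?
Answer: 63287290/123025761 ≈ 0.51442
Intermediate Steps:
w = -1/5377 (w = 1/(-5466 + 89) = 1/(-5377) = -1/5377 ≈ -0.00018598)
(20799 - 32569)/(w - 22880) = (20799 - 32569)/(-1/5377 - 22880) = -11770/(-123025761/5377) = -11770*(-5377/123025761) = 63287290/123025761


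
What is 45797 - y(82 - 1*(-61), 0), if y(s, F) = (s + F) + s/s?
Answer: 45653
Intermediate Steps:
y(s, F) = 1 + F + s (y(s, F) = (F + s) + 1 = 1 + F + s)
45797 - y(82 - 1*(-61), 0) = 45797 - (1 + 0 + (82 - 1*(-61))) = 45797 - (1 + 0 + (82 + 61)) = 45797 - (1 + 0 + 143) = 45797 - 1*144 = 45797 - 144 = 45653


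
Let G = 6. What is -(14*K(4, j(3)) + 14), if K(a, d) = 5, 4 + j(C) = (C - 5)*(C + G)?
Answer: -84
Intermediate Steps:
j(C) = -4 + (-5 + C)*(6 + C) (j(C) = -4 + (C - 5)*(C + 6) = -4 + (-5 + C)*(6 + C))
-(14*K(4, j(3)) + 14) = -(14*5 + 14) = -(70 + 14) = -1*84 = -84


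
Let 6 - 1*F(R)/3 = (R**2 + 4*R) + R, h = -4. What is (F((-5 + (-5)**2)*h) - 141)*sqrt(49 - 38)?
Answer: -18123*sqrt(11) ≈ -60107.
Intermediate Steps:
F(R) = 18 - 15*R - 3*R**2 (F(R) = 18 - 3*((R**2 + 4*R) + R) = 18 - 3*(R**2 + 5*R) = 18 + (-15*R - 3*R**2) = 18 - 15*R - 3*R**2)
(F((-5 + (-5)**2)*h) - 141)*sqrt(49 - 38) = ((18 - 15*(-5 + (-5)**2)*(-4) - 3*16*(-5 + (-5)**2)**2) - 141)*sqrt(49 - 38) = ((18 - 15*(-5 + 25)*(-4) - 3*16*(-5 + 25)**2) - 141)*sqrt(11) = ((18 - 300*(-4) - 3*(20*(-4))**2) - 141)*sqrt(11) = ((18 - 15*(-80) - 3*(-80)**2) - 141)*sqrt(11) = ((18 + 1200 - 3*6400) - 141)*sqrt(11) = ((18 + 1200 - 19200) - 141)*sqrt(11) = (-17982 - 141)*sqrt(11) = -18123*sqrt(11)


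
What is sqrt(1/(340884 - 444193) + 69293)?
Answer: 2*sqrt(184886707420906)/103309 ≈ 263.24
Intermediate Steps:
sqrt(1/(340884 - 444193) + 69293) = sqrt(1/(-103309) + 69293) = sqrt(-1/103309 + 69293) = sqrt(7158590536/103309) = 2*sqrt(184886707420906)/103309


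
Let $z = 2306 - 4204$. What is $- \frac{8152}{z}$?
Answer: $\frac{4076}{949} \approx 4.295$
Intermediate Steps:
$z = -1898$ ($z = 2306 - 4204 = -1898$)
$- \frac{8152}{z} = - \frac{8152}{-1898} = \left(-8152\right) \left(- \frac{1}{1898}\right) = \frac{4076}{949}$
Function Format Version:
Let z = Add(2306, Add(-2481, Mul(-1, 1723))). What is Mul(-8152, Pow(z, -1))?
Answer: Rational(4076, 949) ≈ 4.2950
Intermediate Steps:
z = -1898 (z = Add(2306, Add(-2481, -1723)) = Add(2306, -4204) = -1898)
Mul(-8152, Pow(z, -1)) = Mul(-8152, Pow(-1898, -1)) = Mul(-8152, Rational(-1, 1898)) = Rational(4076, 949)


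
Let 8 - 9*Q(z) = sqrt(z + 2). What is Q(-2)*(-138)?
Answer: -368/3 ≈ -122.67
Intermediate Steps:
Q(z) = 8/9 - sqrt(2 + z)/9 (Q(z) = 8/9 - sqrt(z + 2)/9 = 8/9 - sqrt(2 + z)/9)
Q(-2)*(-138) = (8/9 - sqrt(2 - 2)/9)*(-138) = (8/9 - sqrt(0)/9)*(-138) = (8/9 - 1/9*0)*(-138) = (8/9 + 0)*(-138) = (8/9)*(-138) = -368/3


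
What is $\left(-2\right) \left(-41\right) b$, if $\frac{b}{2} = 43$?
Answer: $7052$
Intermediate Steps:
$b = 86$ ($b = 2 \cdot 43 = 86$)
$\left(-2\right) \left(-41\right) b = \left(-2\right) \left(-41\right) 86 = 82 \cdot 86 = 7052$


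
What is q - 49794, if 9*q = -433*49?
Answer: -469363/9 ≈ -52151.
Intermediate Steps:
q = -21217/9 (q = (-433*49)/9 = (⅑)*(-21217) = -21217/9 ≈ -2357.4)
q - 49794 = -21217/9 - 49794 = -469363/9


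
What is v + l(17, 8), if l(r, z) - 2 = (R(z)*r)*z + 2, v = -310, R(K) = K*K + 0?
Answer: 8398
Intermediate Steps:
R(K) = K² (R(K) = K² + 0 = K²)
l(r, z) = 4 + r*z³ (l(r, z) = 2 + ((z²*r)*z + 2) = 2 + ((r*z²)*z + 2) = 2 + (r*z³ + 2) = 2 + (2 + r*z³) = 4 + r*z³)
v + l(17, 8) = -310 + (4 + 17*8³) = -310 + (4 + 17*512) = -310 + (4 + 8704) = -310 + 8708 = 8398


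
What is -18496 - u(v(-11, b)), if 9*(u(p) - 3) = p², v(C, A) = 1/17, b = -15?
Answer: -48115900/2601 ≈ -18499.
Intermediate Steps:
v(C, A) = 1/17
u(p) = 3 + p²/9
-18496 - u(v(-11, b)) = -18496 - (3 + (1/17)²/9) = -18496 - (3 + (⅑)*(1/289)) = -18496 - (3 + 1/2601) = -18496 - 1*7804/2601 = -18496 - 7804/2601 = -48115900/2601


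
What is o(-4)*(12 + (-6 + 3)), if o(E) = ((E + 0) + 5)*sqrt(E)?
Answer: 18*I ≈ 18.0*I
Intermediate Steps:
o(E) = sqrt(E)*(5 + E) (o(E) = (E + 5)*sqrt(E) = (5 + E)*sqrt(E) = sqrt(E)*(5 + E))
o(-4)*(12 + (-6 + 3)) = (sqrt(-4)*(5 - 4))*(12 + (-6 + 3)) = ((2*I)*1)*(12 - 3) = (2*I)*9 = 18*I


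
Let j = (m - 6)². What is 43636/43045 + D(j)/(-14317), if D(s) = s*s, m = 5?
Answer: 624693567/616275265 ≈ 1.0137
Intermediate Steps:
j = 1 (j = (5 - 6)² = (-1)² = 1)
D(s) = s²
43636/43045 + D(j)/(-14317) = 43636/43045 + 1²/(-14317) = 43636*(1/43045) + 1*(-1/14317) = 43636/43045 - 1/14317 = 624693567/616275265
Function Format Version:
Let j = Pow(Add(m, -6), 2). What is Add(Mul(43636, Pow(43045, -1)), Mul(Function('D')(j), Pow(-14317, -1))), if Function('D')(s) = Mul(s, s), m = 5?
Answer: Rational(624693567, 616275265) ≈ 1.0137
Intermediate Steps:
j = 1 (j = Pow(Add(5, -6), 2) = Pow(-1, 2) = 1)
Function('D')(s) = Pow(s, 2)
Add(Mul(43636, Pow(43045, -1)), Mul(Function('D')(j), Pow(-14317, -1))) = Add(Mul(43636, Pow(43045, -1)), Mul(Pow(1, 2), Pow(-14317, -1))) = Add(Mul(43636, Rational(1, 43045)), Mul(1, Rational(-1, 14317))) = Add(Rational(43636, 43045), Rational(-1, 14317)) = Rational(624693567, 616275265)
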